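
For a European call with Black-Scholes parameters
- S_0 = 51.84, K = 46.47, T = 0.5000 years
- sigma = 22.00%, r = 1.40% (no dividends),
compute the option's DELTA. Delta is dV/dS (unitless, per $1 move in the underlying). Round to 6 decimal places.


Answer: Delta = 0.795524

Derivation:
d1 = 0.8257407147; d2 = 0.6701772228
phi(d1) = 0.2836930608; exp(-qT) = 1.0000000000; exp(-rT) = 0.9930244429
N(d1) = 0.7955244045
Delta = exp(-qT) * N(d1) = 1.0000000000 * 0.7955244045 = 0.795524


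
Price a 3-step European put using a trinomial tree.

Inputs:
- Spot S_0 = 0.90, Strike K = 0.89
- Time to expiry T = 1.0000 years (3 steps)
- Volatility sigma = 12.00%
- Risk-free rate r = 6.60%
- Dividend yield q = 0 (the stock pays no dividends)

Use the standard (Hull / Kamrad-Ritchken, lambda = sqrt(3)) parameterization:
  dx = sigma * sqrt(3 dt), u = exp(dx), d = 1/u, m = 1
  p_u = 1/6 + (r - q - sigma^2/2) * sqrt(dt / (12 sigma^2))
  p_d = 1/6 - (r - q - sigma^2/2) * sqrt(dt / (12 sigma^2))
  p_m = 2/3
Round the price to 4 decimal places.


dt = T/N = 0.333333; dx = sigma*sqrt(3*dt) = 0.120000
u = exp(dx) = 1.127497; d = 1/u = 0.886920
p_u = 0.248333, p_m = 0.666667, p_d = 0.085000
Discount per step: exp(-r*dt) = 0.978240
Stock lattice S(k, j) with j the centered position index:
  k=0: S(0,+0) = 0.9000
  k=1: S(1,-1) = 0.7982; S(1,+0) = 0.9000; S(1,+1) = 1.0147
  k=2: S(2,-2) = 0.7080; S(2,-1) = 0.7982; S(2,+0) = 0.9000; S(2,+1) = 1.0147; S(2,+2) = 1.1441
  k=3: S(3,-3) = 0.6279; S(3,-2) = 0.7080; S(3,-1) = 0.7982; S(3,+0) = 0.9000; S(3,+1) = 1.0147; S(3,+2) = 1.1441; S(3,+3) = 1.2900
Terminal payoffs V(N, j) = max(K - S_T, 0):
  V(3,-3) = 0.262091; V(3,-2) = 0.182035; V(3,-1) = 0.091772; V(3,+0) = 0.000000; V(3,+1) = 0.000000; V(3,+2) = 0.000000; V(3,+3) = 0.000000
Backward induction: V(k, j) = exp(-r*dt) * [p_u * V(k+1, j+1) + p_m * V(k+1, j) + p_d * V(k+1, j-1)]
  V(2,-2) = exp(-r*dt) * [p_u*0.091772 + p_m*0.182035 + p_d*0.262091] = 0.162803
  V(2,-1) = exp(-r*dt) * [p_u*0.000000 + p_m*0.091772 + p_d*0.182035] = 0.074986
  V(2,+0) = exp(-r*dt) * [p_u*0.000000 + p_m*0.000000 + p_d*0.091772] = 0.007631
  V(2,+1) = exp(-r*dt) * [p_u*0.000000 + p_m*0.000000 + p_d*0.000000] = 0.000000
  V(2,+2) = exp(-r*dt) * [p_u*0.000000 + p_m*0.000000 + p_d*0.000000] = 0.000000
  V(1,-1) = exp(-r*dt) * [p_u*0.007631 + p_m*0.074986 + p_d*0.162803] = 0.064294
  V(1,+0) = exp(-r*dt) * [p_u*0.000000 + p_m*0.007631 + p_d*0.074986] = 0.011212
  V(1,+1) = exp(-r*dt) * [p_u*0.000000 + p_m*0.000000 + p_d*0.007631] = 0.000635
  V(0,+0) = exp(-r*dt) * [p_u*0.000635 + p_m*0.011212 + p_d*0.064294] = 0.012812

Answer: Price = V(0,0) = 0.0128


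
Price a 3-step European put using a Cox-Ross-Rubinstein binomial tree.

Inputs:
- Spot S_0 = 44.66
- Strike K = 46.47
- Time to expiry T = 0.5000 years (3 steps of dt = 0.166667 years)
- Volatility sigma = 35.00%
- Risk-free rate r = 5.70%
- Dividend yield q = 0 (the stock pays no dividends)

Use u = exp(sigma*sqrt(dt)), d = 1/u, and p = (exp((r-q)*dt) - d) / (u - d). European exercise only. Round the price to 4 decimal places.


dt = T/N = 0.166667
u = exp(sigma*sqrt(dt)) = 1.153599; d = 1/u = 0.866852
p = (exp((r-q)*dt) - d) / (u - d) = 0.497627
Discount per step: exp(-r*dt) = 0.990545
Stock lattice S(k, i) with i counting down-moves:
  k=0: S(0,0) = 44.6600
  k=1: S(1,0) = 51.5197; S(1,1) = 38.7136
  k=2: S(2,0) = 59.4331; S(2,1) = 44.6600; S(2,2) = 33.5590
  k=3: S(3,0) = 68.5620; S(3,1) = 51.5197; S(3,2) = 38.7136; S(3,3) = 29.0907
Terminal payoffs V(N, i) = max(K - S_T, 0):
  V(3,0) = 0.000000; V(3,1) = 0.000000; V(3,2) = 7.756385; V(3,3) = 17.379329
Backward induction: V(k, i) = exp(-r*dt) * [p * V(k+1, i) + (1-p) * V(k+1, i+1)].
  V(2,0) = exp(-r*dt) * [p*0.000000 + (1-p)*0.000000] = 0.000000
  V(2,1) = exp(-r*dt) * [p*0.000000 + (1-p)*7.756385] = 3.859756
  V(2,2) = exp(-r*dt) * [p*7.756385 + (1-p)*17.379329] = 12.471647
  V(1,0) = exp(-r*dt) * [p*0.000000 + (1-p)*3.859756] = 1.920703
  V(1,1) = exp(-r*dt) * [p*3.859756 + (1-p)*12.471647] = 8.108737
  V(0,0) = exp(-r*dt) * [p*1.920703 + (1-p)*8.108737] = 4.981851

Answer: Price = V(0,0) = 4.9819


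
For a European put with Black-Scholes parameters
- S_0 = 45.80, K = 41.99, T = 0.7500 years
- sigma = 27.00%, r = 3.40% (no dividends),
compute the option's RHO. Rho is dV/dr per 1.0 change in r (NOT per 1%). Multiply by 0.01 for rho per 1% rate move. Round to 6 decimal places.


d1 = 0.5974082576; d2 = 0.3635813986
phi(d1) = 0.3337420645; exp(-qT) = 1.0000000000; exp(-rT) = 0.9748223790
N(-d2) = 0.3580853096
Rho = -K*T*exp(-rT)*N(-d2) = -41.9900 * 0.7500 * 0.9748223790 * 0.3580853096 = -10.993074

Answer: Rho = -10.993074


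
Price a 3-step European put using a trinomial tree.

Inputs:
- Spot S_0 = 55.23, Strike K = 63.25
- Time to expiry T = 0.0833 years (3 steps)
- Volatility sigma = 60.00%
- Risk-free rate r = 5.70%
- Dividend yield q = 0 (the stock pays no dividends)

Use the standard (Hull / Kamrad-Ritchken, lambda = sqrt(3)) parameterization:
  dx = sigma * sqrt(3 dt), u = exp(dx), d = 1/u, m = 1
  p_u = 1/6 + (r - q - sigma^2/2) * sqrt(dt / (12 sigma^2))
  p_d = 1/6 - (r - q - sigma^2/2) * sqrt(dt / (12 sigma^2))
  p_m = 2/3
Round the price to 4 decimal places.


Answer: Price = V(0,0) = 9.0966

Derivation:
dt = T/N = 0.027767; dx = sigma*sqrt(3*dt) = 0.173170
u = exp(dx) = 1.189069; d = 1/u = 0.840994
p_u = 0.156806, p_m = 0.666667, p_d = 0.176528
Discount per step: exp(-r*dt) = 0.998419
Stock lattice S(k, j) with j the centered position index:
  k=0: S(0,+0) = 55.2300
  k=1: S(1,-1) = 46.4481; S(1,+0) = 55.2300; S(1,+1) = 65.6723
  k=2: S(2,-2) = 39.0626; S(2,-1) = 46.4481; S(2,+0) = 55.2300; S(2,+1) = 65.6723; S(2,+2) = 78.0888
  k=3: S(3,-3) = 32.8514; S(3,-2) = 39.0626; S(3,-1) = 46.4481; S(3,+0) = 55.2300; S(3,+1) = 65.6723; S(3,+2) = 78.0888; S(3,+3) = 92.8530
Terminal payoffs V(N, j) = max(K - S_T, 0):
  V(3,-3) = 30.398580; V(3,-2) = 24.187403; V(3,-1) = 16.801887; V(3,+0) = 8.020000; V(3,+1) = 0.000000; V(3,+2) = 0.000000; V(3,+3) = 0.000000
Backward induction: V(k, j) = exp(-r*dt) * [p_u * V(k+1, j+1) + p_m * V(k+1, j) + p_d * V(k+1, j-1)]
  V(2,-2) = exp(-r*dt) * [p_u*16.801887 + p_m*24.187403 + p_d*30.398580] = 24.087604
  V(2,-1) = exp(-r*dt) * [p_u*8.020000 + p_m*16.801887 + p_d*24.187403] = 16.702131
  V(2,+0) = exp(-r*dt) * [p_u*0.000000 + p_m*8.020000 + p_d*16.801887] = 8.299520
  V(2,+1) = exp(-r*dt) * [p_u*0.000000 + p_m*0.000000 + p_d*8.020000] = 1.413514
  V(2,+2) = exp(-r*dt) * [p_u*0.000000 + p_m*0.000000 + p_d*0.000000] = 0.000000
  V(1,-1) = exp(-r*dt) * [p_u*8.299520 + p_m*16.702131 + p_d*24.087604] = 16.661904
  V(1,+0) = exp(-r*dt) * [p_u*1.413514 + p_m*8.299520 + p_d*16.702131] = 8.689287
  V(1,+1) = exp(-r*dt) * [p_u*0.000000 + p_m*1.413514 + p_d*8.299520] = 2.403631
  V(0,+0) = exp(-r*dt) * [p_u*2.403631 + p_m*8.689287 + p_d*16.661904] = 9.096640


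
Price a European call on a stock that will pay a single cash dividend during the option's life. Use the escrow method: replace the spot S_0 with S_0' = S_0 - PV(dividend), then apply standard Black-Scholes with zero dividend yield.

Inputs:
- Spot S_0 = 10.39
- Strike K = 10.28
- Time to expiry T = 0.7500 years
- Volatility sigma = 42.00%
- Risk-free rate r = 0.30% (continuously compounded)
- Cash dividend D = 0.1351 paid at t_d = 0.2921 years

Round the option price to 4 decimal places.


Answer: Price = 1.4791

Derivation:
PV(D) = D * exp(-r * t_d) = 0.1351 * 0.99912408 = 0.13498166
S_0' = S_0 - PV(D) = 10.3900 - 0.13498166 = 10.25501834
d1 = (ln(S_0'/K) + (r + sigma^2/2)*T) / (sigma*sqrt(T)) = 0.18136199
d2 = d1 - sigma*sqrt(T) = -0.18236868
exp(-rT) = 0.99775253
N(d1) = 0.57195828; N(d2) = 0.42764670
C = S_0' * N(d1) - K * exp(-rT) * N(d2) = 10.25501834 * 0.57195828 - 10.2800 * 0.99775253 * 0.42764670 = 1.4791


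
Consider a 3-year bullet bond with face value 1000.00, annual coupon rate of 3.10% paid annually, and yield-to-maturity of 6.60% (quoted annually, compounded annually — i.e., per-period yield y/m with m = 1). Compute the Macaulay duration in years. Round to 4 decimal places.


Answer: Macaulay duration = 2.9058 years

Derivation:
Coupon per period c = face * coupon_rate / m = 31.000000
Periods per year m = 1; per-period yield y/m = 0.066000
Number of cashflows N = 3
Cashflows (t years, CF_t, discount factor 1/(1+y/m)^(m*t), PV):
  t = 1.0000: CF_t = 31.000000, DF = 0.938086, PV = 29.080675
  t = 2.0000: CF_t = 31.000000, DF = 0.880006, PV = 27.280183
  t = 3.0000: CF_t = 1031.000000, DF = 0.825521, PV = 851.112661
Price P = sum_t PV_t = 907.473520
Macaulay numerator sum_t t * PV_t:
  t * PV_t at t = 1.0000: 29.080675
  t * PV_t at t = 2.0000: 54.560367
  t * PV_t at t = 3.0000: 2553.337984
Macaulay duration D = (sum_t t * PV_t) / P = 2636.979026 / 907.473520 = 2.905847


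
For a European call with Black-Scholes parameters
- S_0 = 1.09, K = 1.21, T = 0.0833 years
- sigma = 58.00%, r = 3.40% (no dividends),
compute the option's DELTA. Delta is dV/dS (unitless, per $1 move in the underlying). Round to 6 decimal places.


Answer: Delta = 0.300383

Derivation:
d1 = -0.5232999027; d2 = -0.6906979911
phi(d1) = 0.3478931358; exp(-qT) = 1.0000000000; exp(-rT) = 0.9971718069
N(d1) = 0.3003827844
Delta = exp(-qT) * N(d1) = 1.0000000000 * 0.3003827844 = 0.300383


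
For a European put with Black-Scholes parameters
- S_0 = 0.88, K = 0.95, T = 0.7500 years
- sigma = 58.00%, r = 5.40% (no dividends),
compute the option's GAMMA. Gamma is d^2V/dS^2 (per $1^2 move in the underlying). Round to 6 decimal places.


Answer: Gamma = 0.888138

Derivation:
d1 = 0.1793965111; d2 = -0.3228982231
phi(d1) = 0.3925740539; exp(-qT) = 1.0000000000; exp(-rT) = 0.9603091645
Gamma = exp(-qT) * phi(d1) / (S * sigma * sqrt(T)) = 1.0000000000 * 0.3925740539 / (0.8800 * 0.5800 * 0.8660254038) = 0.888138


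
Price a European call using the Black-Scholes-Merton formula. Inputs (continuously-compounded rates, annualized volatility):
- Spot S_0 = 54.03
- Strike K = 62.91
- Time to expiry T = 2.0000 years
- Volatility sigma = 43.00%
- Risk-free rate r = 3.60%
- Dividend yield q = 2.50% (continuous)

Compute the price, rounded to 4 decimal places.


d1 = (ln(S/K) + (r - q + 0.5*sigma^2) * T) / (sigma * sqrt(T)) = 0.09000699
d2 = d1 - sigma * sqrt(T) = -0.51810484
exp(-rT) = 0.93053090; exp(-qT) = 0.95122942
C = S_0 * exp(-qT) * N(d1) - K * exp(-rT) * N(d2)
N(d1) = 0.53585917; N(d2) = 0.30219256
C = 54.0300 * 0.95122942 * 0.53585917 - 62.9100 * 0.93053090 * 0.30219256 = 9.8502

Answer: Price = 9.8502


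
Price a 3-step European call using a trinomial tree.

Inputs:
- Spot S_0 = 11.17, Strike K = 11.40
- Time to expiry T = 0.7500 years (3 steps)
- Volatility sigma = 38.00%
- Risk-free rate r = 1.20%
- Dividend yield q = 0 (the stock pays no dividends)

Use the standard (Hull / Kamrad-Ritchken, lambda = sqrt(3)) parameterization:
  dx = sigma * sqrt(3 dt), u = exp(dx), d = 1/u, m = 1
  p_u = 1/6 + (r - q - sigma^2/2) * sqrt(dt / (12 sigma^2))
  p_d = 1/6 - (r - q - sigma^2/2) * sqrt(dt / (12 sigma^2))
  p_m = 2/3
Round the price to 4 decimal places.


dt = T/N = 0.250000; dx = sigma*sqrt(3*dt) = 0.329090
u = exp(dx) = 1.389702; d = 1/u = 0.719579
p_u = 0.143801, p_m = 0.666667, p_d = 0.189533
Discount per step: exp(-r*dt) = 0.997004
Stock lattice S(k, j) with j the centered position index:
  k=0: S(0,+0) = 11.1700
  k=1: S(1,-1) = 8.0377; S(1,+0) = 11.1700; S(1,+1) = 15.5230
  k=2: S(2,-2) = 5.7838; S(2,-1) = 8.0377; S(2,+0) = 11.1700; S(2,+1) = 15.5230; S(2,+2) = 21.5723
  k=3: S(3,-3) = 4.1619; S(3,-2) = 5.7838; S(3,-1) = 8.0377; S(3,+0) = 11.1700; S(3,+1) = 15.5230; S(3,+2) = 21.5723; S(3,+3) = 29.9791
Terminal payoffs V(N, j) = max(S_T - K, 0):
  V(3,-3) = 0.000000; V(3,-2) = 0.000000; V(3,-1) = 0.000000; V(3,+0) = 0.000000; V(3,+1) = 4.122976; V(3,+2) = 10.172318; V(3,+3) = 18.579103
Backward induction: V(k, j) = exp(-r*dt) * [p_u * V(k+1, j+1) + p_m * V(k+1, j) + p_d * V(k+1, j-1)]
  V(2,-2) = exp(-r*dt) * [p_u*0.000000 + p_m*0.000000 + p_d*0.000000] = 0.000000
  V(2,-1) = exp(-r*dt) * [p_u*0.000000 + p_m*0.000000 + p_d*0.000000] = 0.000000
  V(2,+0) = exp(-r*dt) * [p_u*4.122976 + p_m*0.000000 + p_d*0.000000] = 0.591110
  V(2,+1) = exp(-r*dt) * [p_u*10.172318 + p_m*4.122976 + p_d*0.000000] = 4.198820
  V(2,+2) = exp(-r*dt) * [p_u*18.579103 + p_m*10.172318 + p_d*4.122976] = 10.204012
  V(1,-1) = exp(-r*dt) * [p_u*0.591110 + p_m*0.000000 + p_d*0.000000] = 0.084747
  V(1,+0) = exp(-r*dt) * [p_u*4.198820 + p_m*0.591110 + p_d*0.000000] = 0.994877
  V(1,+1) = exp(-r*dt) * [p_u*10.204012 + p_m*4.198820 + p_d*0.591110] = 4.365475
  V(0,+0) = exp(-r*dt) * [p_u*4.365475 + p_m*0.994877 + p_d*0.084747] = 1.303156

Answer: Price = V(0,0) = 1.3032


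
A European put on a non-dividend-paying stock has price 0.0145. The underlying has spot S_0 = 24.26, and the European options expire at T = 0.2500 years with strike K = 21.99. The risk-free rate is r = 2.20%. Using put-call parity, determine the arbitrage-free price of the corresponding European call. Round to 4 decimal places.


Answer: Call price = 2.4051

Derivation:
Put-call parity: C - P = S_0 * exp(-qT) - K * exp(-rT).
S_0 * exp(-qT) = 24.2600 * 1.00000000 = 24.26000000
K * exp(-rT) = 21.9900 * 0.99451510 = 21.86938699
C = P + S*exp(-qT) - K*exp(-rT)
C = 0.0145 + 24.26000000 - 21.86938699 = 2.4051


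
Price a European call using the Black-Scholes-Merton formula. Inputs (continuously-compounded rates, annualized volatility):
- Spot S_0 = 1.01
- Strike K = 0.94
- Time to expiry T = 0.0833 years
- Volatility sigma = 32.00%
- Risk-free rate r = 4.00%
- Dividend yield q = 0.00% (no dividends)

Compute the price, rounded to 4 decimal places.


Answer: Price = 0.0837

Derivation:
d1 = (ln(S/K) + (r - q + 0.5*sigma^2) * T) / (sigma * sqrt(T)) = 0.85994790
d2 = d1 - sigma * sqrt(T) = 0.76759033
exp(-rT) = 0.99667354; exp(-qT) = 1.00000000
C = S_0 * exp(-qT) * N(d1) - K * exp(-rT) * N(d2)
N(d1) = 0.80509112; N(d2) = 0.77863470
C = 1.0100 * 1.00000000 * 0.80509112 - 0.9400 * 0.99667354 * 0.77863470 = 0.0837


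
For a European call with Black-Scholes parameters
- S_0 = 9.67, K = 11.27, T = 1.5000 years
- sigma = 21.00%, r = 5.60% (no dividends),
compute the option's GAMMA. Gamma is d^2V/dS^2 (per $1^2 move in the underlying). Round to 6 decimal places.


d1 = -0.1401303259; d2 = -0.3973267489
phi(d1) = 0.3950445296; exp(-qT) = 1.0000000000; exp(-rT) = 0.9194312561
Gamma = exp(-qT) * phi(d1) / (S * sigma * sqrt(T)) = 1.0000000000 * 0.3950445296 / (9.6700 * 0.2100 * 1.2247448714) = 0.158838

Answer: Gamma = 0.158838


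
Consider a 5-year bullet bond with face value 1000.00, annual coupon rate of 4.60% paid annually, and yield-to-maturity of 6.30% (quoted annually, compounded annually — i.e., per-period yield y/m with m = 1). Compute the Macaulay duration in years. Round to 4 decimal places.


Coupon per period c = face * coupon_rate / m = 46.000000
Periods per year m = 1; per-period yield y/m = 0.063000
Number of cashflows N = 5
Cashflows (t years, CF_t, discount factor 1/(1+y/m)^(m*t), PV):
  t = 1.0000: CF_t = 46.000000, DF = 0.940734, PV = 43.273754
  t = 2.0000: CF_t = 46.000000, DF = 0.884980, PV = 40.709081
  t = 3.0000: CF_t = 46.000000, DF = 0.832531, PV = 38.296408
  t = 4.0000: CF_t = 46.000000, DF = 0.783190, PV = 36.026724
  t = 5.0000: CF_t = 1046.000000, DF = 0.736773, PV = 770.664514
Price P = sum_t PV_t = 928.970481
Macaulay numerator sum_t t * PV_t:
  t * PV_t at t = 1.0000: 43.273754
  t * PV_t at t = 2.0000: 81.418163
  t * PV_t at t = 3.0000: 114.889223
  t * PV_t at t = 4.0000: 144.106896
  t * PV_t at t = 5.0000: 3853.322570
Macaulay duration D = (sum_t t * PV_t) / P = 4237.010606 / 928.970481 = 4.560974

Answer: Macaulay duration = 4.5610 years


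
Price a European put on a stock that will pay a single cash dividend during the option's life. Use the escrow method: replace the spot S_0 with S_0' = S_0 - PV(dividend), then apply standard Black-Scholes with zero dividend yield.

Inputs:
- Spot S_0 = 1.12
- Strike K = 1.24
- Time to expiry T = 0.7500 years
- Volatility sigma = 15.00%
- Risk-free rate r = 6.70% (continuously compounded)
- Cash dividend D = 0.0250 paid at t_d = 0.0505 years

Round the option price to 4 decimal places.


Answer: Price = 0.1103

Derivation:
PV(D) = D * exp(-r * t_d) = 0.0250 * 0.99662222 = 0.02491556
S_0' = S_0 - PV(D) = 1.1200 - 0.02491556 = 1.09508444
d1 = (ln(S_0'/K) + (r + sigma^2/2)*T) / (sigma*sqrt(T)) = -0.50493054
d2 = d1 - sigma*sqrt(T) = -0.63483435
exp(-rT) = 0.95099165
N(-d1) = 0.69319619; N(-d2) = 0.73723177
P = K * exp(-rT) * N(-d2) - S_0' * N(-d1) = 1.2400 * 0.95099165 * 0.73723177 - 1.09508444 * 0.69319619 = 0.1103


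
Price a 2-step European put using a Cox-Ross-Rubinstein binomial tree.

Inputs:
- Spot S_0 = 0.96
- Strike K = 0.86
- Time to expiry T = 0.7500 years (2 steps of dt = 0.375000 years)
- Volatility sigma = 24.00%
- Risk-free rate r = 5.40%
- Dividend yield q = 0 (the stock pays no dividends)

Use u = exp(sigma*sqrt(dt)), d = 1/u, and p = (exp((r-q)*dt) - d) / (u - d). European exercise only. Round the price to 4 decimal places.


Answer: Price = V(0,0) = 0.0303

Derivation:
dt = T/N = 0.375000
u = exp(sigma*sqrt(dt)) = 1.158319; d = 1/u = 0.863320
p = (exp((r-q)*dt) - d) / (u - d) = 0.532668
Discount per step: exp(-r*dt) = 0.979954
Stock lattice S(k, i) with i counting down-moves:
  k=0: S(0,0) = 0.9600
  k=1: S(1,0) = 1.1120; S(1,1) = 0.8288
  k=2: S(2,0) = 1.2880; S(2,1) = 0.9600; S(2,2) = 0.7155
Terminal payoffs V(N, i) = max(K - S_T, 0):
  V(2,0) = 0.000000; V(2,1) = 0.000000; V(2,2) = 0.144491
Backward induction: V(k, i) = exp(-r*dt) * [p * V(k+1, i) + (1-p) * V(k+1, i+1)].
  V(1,0) = exp(-r*dt) * [p*0.000000 + (1-p)*0.000000] = 0.000000
  V(1,1) = exp(-r*dt) * [p*0.000000 + (1-p)*0.144491] = 0.066172
  V(0,0) = exp(-r*dt) * [p*0.000000 + (1-p)*0.066172] = 0.030304


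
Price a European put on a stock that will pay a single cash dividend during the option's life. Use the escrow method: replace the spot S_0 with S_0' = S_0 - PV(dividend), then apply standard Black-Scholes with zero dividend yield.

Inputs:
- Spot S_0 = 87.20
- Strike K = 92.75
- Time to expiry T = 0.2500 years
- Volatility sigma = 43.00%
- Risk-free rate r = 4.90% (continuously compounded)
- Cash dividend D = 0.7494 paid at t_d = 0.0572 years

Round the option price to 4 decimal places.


Answer: Price = 10.4813

Derivation:
PV(D) = D * exp(-r * t_d) = 0.7494 * 0.99720112 = 0.74730252
S_0' = S_0 - PV(D) = 87.2000 - 0.74730252 = 86.45269748
d1 = (ln(S_0'/K) + (r + sigma^2/2)*T) / (sigma*sqrt(T)) = -0.16254785
d2 = d1 - sigma*sqrt(T) = -0.37754785
exp(-rT) = 0.98782473
N(-d1) = 0.56456277; N(-d2) = 0.64711674
P = K * exp(-rT) * N(-d2) - S_0' * N(-d1) = 92.7500 * 0.98782473 * 0.64711674 - 86.45269748 * 0.56456277 = 10.4813


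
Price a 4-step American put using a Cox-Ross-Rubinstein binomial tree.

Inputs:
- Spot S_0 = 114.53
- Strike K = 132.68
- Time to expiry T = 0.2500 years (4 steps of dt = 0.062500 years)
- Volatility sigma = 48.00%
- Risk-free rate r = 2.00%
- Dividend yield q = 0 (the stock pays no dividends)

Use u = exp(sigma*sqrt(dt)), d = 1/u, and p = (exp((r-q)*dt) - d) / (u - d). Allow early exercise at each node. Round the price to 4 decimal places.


dt = T/N = 0.062500
u = exp(sigma*sqrt(dt)) = 1.127497; d = 1/u = 0.886920
p = (exp((r-q)*dt) - d) / (u - d) = 0.475235
Discount per step: exp(-r*dt) = 0.998751
Stock lattice S(k, i) with i counting down-moves:
  k=0: S(0,0) = 114.5300
  k=1: S(1,0) = 129.1322; S(1,1) = 101.5790
  k=2: S(2,0) = 145.5962; S(2,1) = 114.5300; S(2,2) = 90.0925
  k=3: S(3,0) = 164.1592; S(3,1) = 129.1322; S(3,2) = 101.5790; S(3,3) = 79.9049
  k=4: S(4,0) = 185.0890; S(4,1) = 145.5962; S(4,2) = 114.5300; S(4,3) = 90.0925; S(4,4) = 70.8693
Terminal payoffs V(N, i) = max(K - S_T, 0):
  V(4,0) = 0.000000; V(4,1) = 0.000000; V(4,2) = 18.150000; V(4,3) = 42.587511; V(4,4) = 61.810738
Backward induction: V(k, i) = exp(-r*dt) * [p * V(k+1, i) + (1-p) * V(k+1, i+1)]; then take max(V_cont, immediate exercise) for American.
  V(3,0) = exp(-r*dt) * [p*0.000000 + (1-p)*0.000000] = 0.000000; exercise = 0.000000; V(3,0) = max -> 0.000000
  V(3,1) = exp(-r*dt) * [p*0.000000 + (1-p)*18.150000] = 9.512586; exercise = 3.547786; V(3,1) = max -> 9.512586
  V(3,2) = exp(-r*dt) * [p*18.150000 + (1-p)*42.587511] = 30.935256; exercise = 31.101002; V(3,2) = max -> 31.101002
  V(3,3) = exp(-r*dt) * [p*42.587511 + (1-p)*61.810738] = 52.609384; exercise = 52.775130; V(3,3) = max -> 52.775130
  V(2,0) = exp(-r*dt) * [p*0.000000 + (1-p)*9.512586] = 4.985636; exercise = 0.000000; V(2,0) = max -> 4.985636
  V(2,1) = exp(-r*dt) * [p*9.512586 + (1-p)*31.101002] = 20.815395; exercise = 18.150000; V(2,1) = max -> 20.815395
  V(2,2) = exp(-r*dt) * [p*31.101002 + (1-p)*52.775130] = 42.421765; exercise = 42.587511; V(2,2) = max -> 42.587511
  V(1,0) = exp(-r*dt) * [p*4.985636 + (1-p)*20.815395] = 13.275933; exercise = 3.547786; V(1,0) = max -> 13.275933
  V(1,1) = exp(-r*dt) * [p*20.815395 + (1-p)*42.587511] = 32.200363; exercise = 31.101002; V(1,1) = max -> 32.200363
  V(0,0) = exp(-r*dt) * [p*13.275933 + (1-p)*32.200363] = 23.177820; exercise = 18.150000; V(0,0) = max -> 23.177820

Answer: Price = V(0,0) = 23.1778


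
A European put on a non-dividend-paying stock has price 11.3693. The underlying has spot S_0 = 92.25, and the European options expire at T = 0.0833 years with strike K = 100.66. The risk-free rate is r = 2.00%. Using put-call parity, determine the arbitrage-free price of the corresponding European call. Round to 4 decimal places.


Answer: Call price = 3.1269

Derivation:
Put-call parity: C - P = S_0 * exp(-qT) - K * exp(-rT).
S_0 * exp(-qT) = 92.2500 * 1.00000000 = 92.25000000
K * exp(-rT) = 100.6600 * 0.99833539 = 100.49244006
C = P + S*exp(-qT) - K*exp(-rT)
C = 11.3693 + 92.25000000 - 100.49244006 = 3.1269


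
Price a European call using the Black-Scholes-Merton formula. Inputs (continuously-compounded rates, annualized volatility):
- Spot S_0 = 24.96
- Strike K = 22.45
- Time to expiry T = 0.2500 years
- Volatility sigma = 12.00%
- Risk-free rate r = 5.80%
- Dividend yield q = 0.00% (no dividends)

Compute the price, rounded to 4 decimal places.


Answer: Price = 2.8449

Derivation:
d1 = (ln(S/K) + (r - q + 0.5*sigma^2) * T) / (sigma * sqrt(T)) = 2.03806549
d2 = d1 - sigma * sqrt(T) = 1.97806549
exp(-rT) = 0.98560462; exp(-qT) = 1.00000000
C = S_0 * exp(-qT) * N(d1) - K * exp(-rT) * N(d2)
N(d1) = 0.97922831; N(d2) = 0.97603934
C = 24.9600 * 1.00000000 * 0.97922831 - 22.4500 * 0.98560462 * 0.97603934 = 2.8449


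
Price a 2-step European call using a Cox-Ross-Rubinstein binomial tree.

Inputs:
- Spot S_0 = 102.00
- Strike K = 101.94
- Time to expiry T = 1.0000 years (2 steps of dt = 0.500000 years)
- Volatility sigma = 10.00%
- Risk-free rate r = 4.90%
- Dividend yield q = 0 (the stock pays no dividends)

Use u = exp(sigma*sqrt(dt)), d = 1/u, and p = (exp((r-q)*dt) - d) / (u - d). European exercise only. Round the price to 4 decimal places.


dt = T/N = 0.500000
u = exp(sigma*sqrt(dt)) = 1.073271; d = 1/u = 0.931731
p = (exp((r-q)*dt) - d) / (u - d) = 0.657564
Discount per step: exp(-r*dt) = 0.975798
Stock lattice S(k, i) with i counting down-moves:
  k=0: S(0,0) = 102.0000
  k=1: S(1,0) = 109.4736; S(1,1) = 95.0366
  k=2: S(2,0) = 117.4948; S(2,1) = 102.0000; S(2,2) = 88.5486
Terminal payoffs V(N, i) = max(S_T - K, 0):
  V(2,0) = 15.554811; V(2,1) = 0.060000; V(2,2) = 0.000000
Backward induction: V(k, i) = exp(-r*dt) * [p * V(k+1, i) + (1-p) * V(k+1, i+1)].
  V(1,0) = exp(-r*dt) * [p*15.554811 + (1-p)*0.060000] = 10.000791
  V(1,1) = exp(-r*dt) * [p*0.060000 + (1-p)*0.000000] = 0.038499
  V(0,0) = exp(-r*dt) * [p*10.000791 + (1-p)*0.038499] = 6.429870

Answer: Price = V(0,0) = 6.4299


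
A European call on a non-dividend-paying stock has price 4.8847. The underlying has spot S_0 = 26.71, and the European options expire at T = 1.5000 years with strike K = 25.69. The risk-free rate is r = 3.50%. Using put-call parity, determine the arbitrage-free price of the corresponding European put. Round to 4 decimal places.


Answer: Put price = 2.5508

Derivation:
Put-call parity: C - P = S_0 * exp(-qT) - K * exp(-rT).
S_0 * exp(-qT) = 26.7100 * 1.00000000 = 26.71000000
K * exp(-rT) = 25.6900 * 0.94885432 = 24.37606751
P = C - S*exp(-qT) + K*exp(-rT)
P = 4.8847 - 26.71000000 + 24.37606751 = 2.5508


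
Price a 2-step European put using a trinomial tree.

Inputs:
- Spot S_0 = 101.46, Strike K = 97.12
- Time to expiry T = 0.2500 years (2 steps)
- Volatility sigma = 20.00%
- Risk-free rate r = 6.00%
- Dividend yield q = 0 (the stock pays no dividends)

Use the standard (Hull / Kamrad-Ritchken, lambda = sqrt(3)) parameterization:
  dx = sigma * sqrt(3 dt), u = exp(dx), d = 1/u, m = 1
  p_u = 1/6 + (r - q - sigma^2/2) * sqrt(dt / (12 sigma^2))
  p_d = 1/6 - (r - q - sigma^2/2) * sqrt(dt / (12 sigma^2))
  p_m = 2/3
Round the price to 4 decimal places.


Answer: Price = V(0,0) = 1.7860

Derivation:
dt = T/N = 0.125000; dx = sigma*sqrt(3*dt) = 0.122474
u = exp(dx) = 1.130290; d = 1/u = 0.884728
p_u = 0.187079, p_m = 0.666667, p_d = 0.146254
Discount per step: exp(-r*dt) = 0.992528
Stock lattice S(k, j) with j the centered position index:
  k=0: S(0,+0) = 101.4600
  k=1: S(1,-1) = 89.7646; S(1,+0) = 101.4600; S(1,+1) = 114.6793
  k=2: S(2,-2) = 79.4173; S(2,-1) = 89.7646; S(2,+0) = 101.4600; S(2,+1) = 114.6793; S(2,+2) = 129.6208
Terminal payoffs V(N, j) = max(K - S_T, 0):
  V(2,-2) = 17.702745; V(2,-1) = 7.355449; V(2,+0) = 0.000000; V(2,+1) = 0.000000; V(2,+2) = 0.000000
Backward induction: V(k, j) = exp(-r*dt) * [p_u * V(k+1, j+1) + p_m * V(k+1, j) + p_d * V(k+1, j-1)]
  V(1,-1) = exp(-r*dt) * [p_u*0.000000 + p_m*7.355449 + p_d*17.702745] = 7.436749
  V(1,+0) = exp(-r*dt) * [p_u*0.000000 + p_m*0.000000 + p_d*7.355449] = 1.067728
  V(1,+1) = exp(-r*dt) * [p_u*0.000000 + p_m*0.000000 + p_d*0.000000] = 0.000000
  V(0,+0) = exp(-r*dt) * [p_u*0.000000 + p_m*1.067728 + p_d*7.436749] = 1.786029


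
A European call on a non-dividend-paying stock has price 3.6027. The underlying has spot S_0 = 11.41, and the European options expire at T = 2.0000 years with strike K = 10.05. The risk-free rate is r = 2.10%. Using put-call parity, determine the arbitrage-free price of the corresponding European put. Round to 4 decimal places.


Put-call parity: C - P = S_0 * exp(-qT) - K * exp(-rT).
S_0 * exp(-qT) = 11.4100 * 1.00000000 = 11.41000000
K * exp(-rT) = 10.0500 * 0.95886978 = 9.63664129
P = C - S*exp(-qT) + K*exp(-rT)
P = 3.6027 - 11.41000000 + 9.63664129 = 1.8293

Answer: Put price = 1.8293


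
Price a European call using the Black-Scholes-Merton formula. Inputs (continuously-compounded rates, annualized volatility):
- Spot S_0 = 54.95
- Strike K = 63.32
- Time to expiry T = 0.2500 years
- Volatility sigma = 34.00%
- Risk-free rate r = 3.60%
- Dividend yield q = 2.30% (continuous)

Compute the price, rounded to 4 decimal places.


d1 = (ln(S/K) + (r - q + 0.5*sigma^2) * T) / (sigma * sqrt(T)) = -0.72986797
d2 = d1 - sigma * sqrt(T) = -0.89986797
exp(-rT) = 0.99104038; exp(-qT) = 0.99426650
C = S_0 * exp(-qT) * N(d1) - K * exp(-rT) * N(d2)
N(d1) = 0.23273545; N(d2) = 0.18409526
C = 54.9500 * 0.99426650 * 0.23273545 - 63.3200 * 0.99104038 * 0.18409526 = 1.1630

Answer: Price = 1.1630


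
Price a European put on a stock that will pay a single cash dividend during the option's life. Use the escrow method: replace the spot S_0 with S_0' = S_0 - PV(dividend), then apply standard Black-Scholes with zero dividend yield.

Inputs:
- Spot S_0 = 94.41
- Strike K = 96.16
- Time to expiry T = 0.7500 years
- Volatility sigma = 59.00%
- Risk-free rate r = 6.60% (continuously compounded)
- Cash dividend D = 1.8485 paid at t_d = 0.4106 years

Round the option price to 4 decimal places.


Answer: Price = 18.0216

Derivation:
PV(D) = D * exp(-r * t_d) = 1.8485 * 0.97326430 = 1.79907906
S_0' = S_0 - PV(D) = 94.4100 - 1.79907906 = 92.61092094
d1 = (ln(S_0'/K) + (r + sigma^2/2)*T) / (sigma*sqrt(T)) = 0.27875469
d2 = d1 - sigma*sqrt(T) = -0.23220030
exp(-rT) = 0.95170516
N(-d1) = 0.39021654; N(-d2) = 0.59180878
P = K * exp(-rT) * N(-d2) - S_0' * N(-d1) = 96.1600 * 0.95170516 * 0.59180878 - 92.61092094 * 0.39021654 = 18.0216


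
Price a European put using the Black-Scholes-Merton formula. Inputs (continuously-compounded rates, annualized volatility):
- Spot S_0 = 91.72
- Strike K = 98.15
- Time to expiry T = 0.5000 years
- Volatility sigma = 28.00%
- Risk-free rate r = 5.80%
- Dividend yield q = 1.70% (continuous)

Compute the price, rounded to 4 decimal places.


d1 = (ln(S/K) + (r - q + 0.5*sigma^2) * T) / (sigma * sqrt(T)) = -0.13968623
d2 = d1 - sigma * sqrt(T) = -0.33767613
exp(-rT) = 0.97141646; exp(-qT) = 0.99153602
P = K * exp(-rT) * N(-d2) - S_0 * exp(-qT) * N(-d1)
N(-d1) = 0.55554605; N(-d2) = 0.63219637
P = 98.1500 * 0.97141646 * 0.63219637 - 91.7200 * 0.99153602 * 0.55554605 = 9.7531

Answer: Price = 9.7531


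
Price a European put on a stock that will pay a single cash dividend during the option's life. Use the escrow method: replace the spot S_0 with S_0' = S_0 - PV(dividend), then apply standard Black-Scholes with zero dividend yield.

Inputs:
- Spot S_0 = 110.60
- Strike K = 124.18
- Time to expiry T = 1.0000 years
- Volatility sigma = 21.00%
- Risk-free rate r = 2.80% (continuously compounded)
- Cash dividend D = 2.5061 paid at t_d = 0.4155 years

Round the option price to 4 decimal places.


PV(D) = D * exp(-r * t_d) = 2.5061 * 0.98843341 = 2.47711298
S_0' = S_0 - PV(D) = 110.6000 - 2.47711298 = 108.12288702
d1 = (ln(S_0'/K) + (r + sigma^2/2)*T) / (sigma*sqrt(T)) = -0.42101763
d2 = d1 - sigma*sqrt(T) = -0.63101763
exp(-rT) = 0.97238837
N(-d1) = 0.66312890; N(-d2) = 0.73598550
P = K * exp(-rT) * N(-d2) - S_0' * N(-d1) = 124.1800 * 0.97238837 * 0.73598550 - 108.12288702 * 0.66312890 = 17.1717

Answer: Price = 17.1717


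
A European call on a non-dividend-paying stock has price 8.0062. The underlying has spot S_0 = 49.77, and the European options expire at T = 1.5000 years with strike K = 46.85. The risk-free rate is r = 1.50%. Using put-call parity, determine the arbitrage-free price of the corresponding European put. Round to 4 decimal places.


Put-call parity: C - P = S_0 * exp(-qT) - K * exp(-rT).
S_0 * exp(-qT) = 49.7700 * 1.00000000 = 49.77000000
K * exp(-rT) = 46.8500 * 0.97775124 = 45.80764546
P = C - S*exp(-qT) + K*exp(-rT)
P = 8.0062 - 49.77000000 + 45.80764546 = 4.0438

Answer: Put price = 4.0438


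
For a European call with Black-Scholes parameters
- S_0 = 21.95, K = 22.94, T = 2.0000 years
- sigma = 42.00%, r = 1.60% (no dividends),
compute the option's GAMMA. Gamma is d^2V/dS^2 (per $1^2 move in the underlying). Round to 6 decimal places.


Answer: Gamma = 0.029451

Derivation:
d1 = 0.2765882315; d2 = -0.3173814647
phi(d1) = 0.3839706897; exp(-qT) = 1.0000000000; exp(-rT) = 0.9685065821
Gamma = exp(-qT) * phi(d1) / (S * sigma * sqrt(T)) = 1.0000000000 * 0.3839706897 / (21.9500 * 0.4200 * 1.4142135624) = 0.029451


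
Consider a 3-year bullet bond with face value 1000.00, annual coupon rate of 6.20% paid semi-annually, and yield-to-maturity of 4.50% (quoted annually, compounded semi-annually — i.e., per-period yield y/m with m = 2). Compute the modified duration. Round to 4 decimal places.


Answer: Modified duration = 2.7278

Derivation:
Coupon per period c = face * coupon_rate / m = 31.000000
Periods per year m = 2; per-period yield y/m = 0.022500
Number of cashflows N = 6
Cashflows (t years, CF_t, discount factor 1/(1+y/m)^(m*t), PV):
  t = 0.5000: CF_t = 31.000000, DF = 0.977995, PV = 30.317848
  t = 1.0000: CF_t = 31.000000, DF = 0.956474, PV = 29.650707
  t = 1.5000: CF_t = 31.000000, DF = 0.935427, PV = 28.998247
  t = 2.0000: CF_t = 31.000000, DF = 0.914843, PV = 28.360144
  t = 2.5000: CF_t = 31.000000, DF = 0.894712, PV = 27.736082
  t = 3.0000: CF_t = 1031.000000, DF = 0.875024, PV = 902.150024
Price P = sum_t PV_t = 1047.213053
First compute Macaulay numerator sum_t t * PV_t:
  t * PV_t at t = 0.5000: 15.158924
  t * PV_t at t = 1.0000: 29.650707
  t * PV_t at t = 1.5000: 43.497370
  t * PV_t at t = 2.0000: 56.720287
  t * PV_t at t = 2.5000: 69.340205
  t * PV_t at t = 3.0000: 2706.450073
Macaulay duration D = 2920.817567 / 1047.213053 = 2.789134
Modified duration = D / (1 + y/m) = 2.789134 / (1 + 0.022500) = 2.727759


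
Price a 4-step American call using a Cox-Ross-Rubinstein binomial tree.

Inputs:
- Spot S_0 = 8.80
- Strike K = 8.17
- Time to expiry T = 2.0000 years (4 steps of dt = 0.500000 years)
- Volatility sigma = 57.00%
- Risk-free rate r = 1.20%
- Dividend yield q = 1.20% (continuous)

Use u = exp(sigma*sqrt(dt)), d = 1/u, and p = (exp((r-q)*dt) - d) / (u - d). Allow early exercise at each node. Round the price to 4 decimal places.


Answer: Price = V(0,0) = 2.8795

Derivation:
dt = T/N = 0.500000
u = exp(sigma*sqrt(dt)) = 1.496383; d = 1/u = 0.668278
p = (exp((r-q)*dt) - d) / (u - d) = 0.400580
Discount per step: exp(-r*dt) = 0.994018
Stock lattice S(k, i) with i counting down-moves:
  k=0: S(0,0) = 8.8000
  k=1: S(1,0) = 13.1682; S(1,1) = 5.8808
  k=2: S(2,0) = 19.7046; S(2,1) = 8.8000; S(2,2) = 3.9300
  k=3: S(3,0) = 29.4857; S(3,1) = 13.1682; S(3,2) = 5.8808; S(3,3) = 2.6264
  k=4: S(4,0) = 44.1219; S(4,1) = 19.7046; S(4,2) = 8.8000; S(4,3) = 3.9300; S(4,4) = 1.7551
Terminal payoffs V(N, i) = max(S_T - K, 0):
  V(4,0) = 35.951853; V(4,1) = 11.534626; V(4,2) = 0.630000; V(4,3) = 0.000000; V(4,4) = 0.000000
Backward induction: V(k, i) = exp(-r*dt) * [p * V(k+1, i) + (1-p) * V(k+1, i+1)]; then take max(V_cont, immediate exercise) for American.
  V(3,0) = exp(-r*dt) * [p*35.951853 + (1-p)*11.534626] = 21.188157; exercise = 21.315668; V(3,0) = max -> 21.315668
  V(3,1) = exp(-r*dt) * [p*11.534626 + (1-p)*0.630000] = 4.968271; exercise = 4.998170; V(3,1) = max -> 4.998170
  V(3,2) = exp(-r*dt) * [p*0.630000 + (1-p)*0.000000] = 0.250855; exercise = 0.000000; V(3,2) = max -> 0.250855
  V(3,3) = exp(-r*dt) * [p*0.000000 + (1-p)*0.000000] = 0.000000; exercise = 0.000000; V(3,3) = max -> 0.000000
  V(2,0) = exp(-r*dt) * [p*21.315668 + (1-p)*4.998170] = 11.465626; exercise = 11.534626; V(2,0) = max -> 11.534626
  V(2,1) = exp(-r*dt) * [p*4.998170 + (1-p)*0.250855] = 2.139656; exercise = 0.630000; V(2,1) = max -> 2.139656
  V(2,2) = exp(-r*dt) * [p*0.250855 + (1-p)*0.000000] = 0.099886; exercise = 0.000000; V(2,2) = max -> 0.099886
  V(1,0) = exp(-r*dt) * [p*11.534626 + (1-p)*2.139656] = 5.867777; exercise = 4.998170; V(1,0) = max -> 5.867777
  V(1,1) = exp(-r*dt) * [p*2.139656 + (1-p)*0.099886] = 0.911491; exercise = 0.000000; V(1,1) = max -> 0.911491
  V(0,0) = exp(-r*dt) * [p*5.867777 + (1-p)*0.911491] = 2.879549; exercise = 0.630000; V(0,0) = max -> 2.879549


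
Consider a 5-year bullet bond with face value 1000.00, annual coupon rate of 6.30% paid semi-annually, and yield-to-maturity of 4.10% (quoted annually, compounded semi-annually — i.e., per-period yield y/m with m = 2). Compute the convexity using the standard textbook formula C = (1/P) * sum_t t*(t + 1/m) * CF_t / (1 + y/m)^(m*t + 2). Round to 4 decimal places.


Answer: Convexity = 22.2129

Derivation:
Coupon per period c = face * coupon_rate / m = 31.500000
Periods per year m = 2; per-period yield y/m = 0.020500
Number of cashflows N = 10
Cashflows (t years, CF_t, discount factor 1/(1+y/m)^(m*t), PV):
  t = 0.5000: CF_t = 31.500000, DF = 0.979912, PV = 30.867222
  t = 1.0000: CF_t = 31.500000, DF = 0.960227, PV = 30.247155
  t = 1.5000: CF_t = 31.500000, DF = 0.940938, PV = 29.639545
  t = 2.0000: CF_t = 31.500000, DF = 0.922036, PV = 29.044140
  t = 2.5000: CF_t = 31.500000, DF = 0.903514, PV = 28.460695
  t = 3.0000: CF_t = 31.500000, DF = 0.885364, PV = 27.888972
  t = 3.5000: CF_t = 31.500000, DF = 0.867579, PV = 27.328733
  t = 4.0000: CF_t = 31.500000, DF = 0.850151, PV = 26.779748
  t = 4.5000: CF_t = 31.500000, DF = 0.833073, PV = 26.241791
  t = 5.0000: CF_t = 1031.500000, DF = 0.816338, PV = 842.052446
Price P = sum_t PV_t = 1098.550446
Convexity numerator sum_t t*(t + 1/m) * CF_t / (1+y/m)^(m*t + 2):
  t = 0.5000: term = 14.819772
  t = 1.0000: term = 43.566210
  t = 1.5000: term = 85.382086
  t = 2.0000: term = 139.444858
  t = 2.5000: term = 204.965494
  t = 3.0000: term = 281.187351
  t = 3.5000: term = 367.385074
  t = 4.0000: term = 462.863536
  t = 4.5000: term = 566.956805
  t = 5.0000: term = 22235.444594
Convexity = (1/P) * sum = 24402.015780 / 1098.550446 = 22.212922


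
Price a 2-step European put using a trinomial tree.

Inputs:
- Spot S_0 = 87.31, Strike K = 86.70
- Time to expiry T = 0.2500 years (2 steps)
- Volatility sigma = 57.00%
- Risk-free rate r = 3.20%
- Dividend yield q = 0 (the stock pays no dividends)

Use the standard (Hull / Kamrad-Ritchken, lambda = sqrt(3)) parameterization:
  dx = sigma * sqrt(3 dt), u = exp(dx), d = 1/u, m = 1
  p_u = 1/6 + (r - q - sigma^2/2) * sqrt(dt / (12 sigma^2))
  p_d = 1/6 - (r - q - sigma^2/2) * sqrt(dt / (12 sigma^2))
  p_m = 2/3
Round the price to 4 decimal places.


Answer: Price = V(0,0) = 7.8623

Derivation:
dt = T/N = 0.125000; dx = sigma*sqrt(3*dt) = 0.349052
u = exp(dx) = 1.417723; d = 1/u = 0.705356
p_u = 0.143309, p_m = 0.666667, p_d = 0.190025
Discount per step: exp(-r*dt) = 0.996008
Stock lattice S(k, j) with j the centered position index:
  k=0: S(0,+0) = 87.3100
  k=1: S(1,-1) = 61.5847; S(1,+0) = 87.3100; S(1,+1) = 123.7814
  k=2: S(2,-2) = 43.4391; S(2,-1) = 61.5847; S(2,+0) = 87.3100; S(2,+1) = 123.7814; S(2,+2) = 175.4878
Terminal payoffs V(N, j) = max(K - S_T, 0):
  V(2,-2) = 43.260880; V(2,-1) = 25.115346; V(2,+0) = 0.000000; V(2,+1) = 0.000000; V(2,+2) = 0.000000
Backward induction: V(k, j) = exp(-r*dt) * [p_u * V(k+1, j+1) + p_m * V(k+1, j) + p_d * V(k+1, j-1)]
  V(1,-1) = exp(-r*dt) * [p_u*0.000000 + p_m*25.115346 + p_d*43.260880] = 24.864536
  V(1,+0) = exp(-r*dt) * [p_u*0.000000 + p_m*0.000000 + p_d*25.115346] = 4.753480
  V(1,+1) = exp(-r*dt) * [p_u*0.000000 + p_m*0.000000 + p_d*0.000000] = 0.000000
  V(0,+0) = exp(-r*dt) * [p_u*0.000000 + p_m*4.753480 + p_d*24.864536] = 7.862347


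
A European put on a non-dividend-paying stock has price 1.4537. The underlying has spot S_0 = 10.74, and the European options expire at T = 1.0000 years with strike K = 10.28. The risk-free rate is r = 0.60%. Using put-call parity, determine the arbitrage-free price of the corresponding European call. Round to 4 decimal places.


Put-call parity: C - P = S_0 * exp(-qT) - K * exp(-rT).
S_0 * exp(-qT) = 10.7400 * 1.00000000 = 10.74000000
K * exp(-rT) = 10.2800 * 0.99401796 = 10.21850467
C = P + S*exp(-qT) - K*exp(-rT)
C = 1.4537 + 10.74000000 - 10.21850467 = 1.9752

Answer: Call price = 1.9752


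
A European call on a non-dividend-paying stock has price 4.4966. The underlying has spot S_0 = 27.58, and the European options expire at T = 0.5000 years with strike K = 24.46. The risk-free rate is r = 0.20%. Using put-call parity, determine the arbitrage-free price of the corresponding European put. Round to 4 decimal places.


Put-call parity: C - P = S_0 * exp(-qT) - K * exp(-rT).
S_0 * exp(-qT) = 27.5800 * 1.00000000 = 27.58000000
K * exp(-rT) = 24.4600 * 0.99900050 = 24.43555223
P = C - S*exp(-qT) + K*exp(-rT)
P = 4.4966 - 27.58000000 + 24.43555223 = 1.3522

Answer: Put price = 1.3522


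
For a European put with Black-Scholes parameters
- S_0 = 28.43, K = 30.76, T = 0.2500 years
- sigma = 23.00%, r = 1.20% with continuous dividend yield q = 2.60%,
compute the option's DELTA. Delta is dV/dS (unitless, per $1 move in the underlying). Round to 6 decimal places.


d1 = -0.6578932085; d2 = -0.7728932085
phi(d1) = 0.3213095565; exp(-qT) = 0.9935210793; exp(-rT) = 0.9970044955
N(-d1) = 0.7446966225
Delta = -exp(-qT) * N(-d1) = -0.9935210793 * 0.7446966225 = -0.739872

Answer: Delta = -0.739872


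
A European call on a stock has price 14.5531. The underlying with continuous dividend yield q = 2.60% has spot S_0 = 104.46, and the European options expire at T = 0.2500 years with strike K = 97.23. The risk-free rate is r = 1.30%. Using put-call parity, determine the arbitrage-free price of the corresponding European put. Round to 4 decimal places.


Put-call parity: C - P = S_0 * exp(-qT) - K * exp(-rT).
S_0 * exp(-qT) = 104.4600 * 0.99352108 = 103.78321194
K * exp(-rT) = 97.2300 * 0.99675528 = 96.91451544
P = C - S*exp(-qT) + K*exp(-rT)
P = 14.5531 - 103.78321194 + 96.91451544 = 7.6844

Answer: Put price = 7.6844
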